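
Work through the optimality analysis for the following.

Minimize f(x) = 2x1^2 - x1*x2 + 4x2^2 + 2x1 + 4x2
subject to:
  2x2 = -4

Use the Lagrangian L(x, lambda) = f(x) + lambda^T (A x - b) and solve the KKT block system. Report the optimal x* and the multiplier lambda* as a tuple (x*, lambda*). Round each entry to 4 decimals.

Form the Lagrangian:
  L(x, lambda) = (1/2) x^T Q x + c^T x + lambda^T (A x - b)
Stationarity (grad_x L = 0): Q x + c + A^T lambda = 0.
Primal feasibility: A x = b.

This gives the KKT block system:
  [ Q   A^T ] [ x     ]   [-c ]
  [ A    0  ] [ lambda ] = [ b ]

Solving the linear system:
  x*      = (-1, -2)
  lambda* = (5.5)
  f(x*)   = 6

x* = (-1, -2), lambda* = (5.5)


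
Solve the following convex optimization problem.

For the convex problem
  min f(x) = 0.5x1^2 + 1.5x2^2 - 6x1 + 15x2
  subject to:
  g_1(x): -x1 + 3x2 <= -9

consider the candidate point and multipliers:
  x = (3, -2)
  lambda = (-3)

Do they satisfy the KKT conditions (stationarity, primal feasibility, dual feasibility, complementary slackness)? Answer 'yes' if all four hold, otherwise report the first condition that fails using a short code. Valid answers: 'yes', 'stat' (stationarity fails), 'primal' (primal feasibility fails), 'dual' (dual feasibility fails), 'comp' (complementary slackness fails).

Gradient of f: grad f(x) = Q x + c = (-3, 9)
Constraint values g_i(x) = a_i^T x - b_i:
  g_1((3, -2)) = 0
Stationarity residual: grad f(x) + sum_i lambda_i a_i = (0, 0)
  -> stationarity OK
Primal feasibility (all g_i <= 0): OK
Dual feasibility (all lambda_i >= 0): FAILS
Complementary slackness (lambda_i * g_i(x) = 0 for all i): OK

Verdict: the first failing condition is dual_feasibility -> dual.

dual


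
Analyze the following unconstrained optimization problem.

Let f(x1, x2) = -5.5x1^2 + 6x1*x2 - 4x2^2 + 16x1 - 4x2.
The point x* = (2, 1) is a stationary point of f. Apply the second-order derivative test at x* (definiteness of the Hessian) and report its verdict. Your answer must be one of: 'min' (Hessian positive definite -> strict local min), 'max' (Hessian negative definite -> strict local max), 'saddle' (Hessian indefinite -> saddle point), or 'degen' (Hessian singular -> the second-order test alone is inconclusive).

Compute the Hessian H = grad^2 f:
  H = [[-11, 6], [6, -8]]
Verify stationarity: grad f(x*) = H x* + g = (0, 0).
Eigenvalues of H: -15.6847, -3.3153.
Both eigenvalues < 0, so H is negative definite -> x* is a strict local max.

max


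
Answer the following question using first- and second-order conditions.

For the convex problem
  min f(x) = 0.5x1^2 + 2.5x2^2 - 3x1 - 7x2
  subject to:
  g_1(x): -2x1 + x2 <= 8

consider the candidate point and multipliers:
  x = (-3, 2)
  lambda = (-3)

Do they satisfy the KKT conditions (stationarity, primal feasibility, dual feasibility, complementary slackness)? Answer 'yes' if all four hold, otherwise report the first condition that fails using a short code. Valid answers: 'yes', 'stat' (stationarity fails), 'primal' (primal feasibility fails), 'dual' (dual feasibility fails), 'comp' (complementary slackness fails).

Gradient of f: grad f(x) = Q x + c = (-6, 3)
Constraint values g_i(x) = a_i^T x - b_i:
  g_1((-3, 2)) = 0
Stationarity residual: grad f(x) + sum_i lambda_i a_i = (0, 0)
  -> stationarity OK
Primal feasibility (all g_i <= 0): OK
Dual feasibility (all lambda_i >= 0): FAILS
Complementary slackness (lambda_i * g_i(x) = 0 for all i): OK

Verdict: the first failing condition is dual_feasibility -> dual.

dual


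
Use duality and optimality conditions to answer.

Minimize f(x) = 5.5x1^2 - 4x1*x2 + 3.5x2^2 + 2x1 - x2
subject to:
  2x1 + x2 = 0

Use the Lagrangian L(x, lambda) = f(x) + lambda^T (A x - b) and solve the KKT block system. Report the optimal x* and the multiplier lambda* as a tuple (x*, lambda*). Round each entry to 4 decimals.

Form the Lagrangian:
  L(x, lambda) = (1/2) x^T Q x + c^T x + lambda^T (A x - b)
Stationarity (grad_x L = 0): Q x + c + A^T lambda = 0.
Primal feasibility: A x = b.

This gives the KKT block system:
  [ Q   A^T ] [ x     ]   [-c ]
  [ A    0  ] [ lambda ] = [ b ]

Solving the linear system:
  x*      = (-0.0727, 0.1455)
  lambda* = (-0.3091)
  f(x*)   = -0.1455

x* = (-0.0727, 0.1455), lambda* = (-0.3091)


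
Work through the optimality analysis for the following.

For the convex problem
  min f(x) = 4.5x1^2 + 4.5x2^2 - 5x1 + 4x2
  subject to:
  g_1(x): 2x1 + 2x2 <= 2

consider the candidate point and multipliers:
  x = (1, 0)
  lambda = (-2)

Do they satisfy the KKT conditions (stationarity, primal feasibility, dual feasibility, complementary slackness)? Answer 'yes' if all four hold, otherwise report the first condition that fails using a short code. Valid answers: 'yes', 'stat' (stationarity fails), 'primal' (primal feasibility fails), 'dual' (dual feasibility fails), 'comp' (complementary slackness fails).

Gradient of f: grad f(x) = Q x + c = (4, 4)
Constraint values g_i(x) = a_i^T x - b_i:
  g_1((1, 0)) = 0
Stationarity residual: grad f(x) + sum_i lambda_i a_i = (0, 0)
  -> stationarity OK
Primal feasibility (all g_i <= 0): OK
Dual feasibility (all lambda_i >= 0): FAILS
Complementary slackness (lambda_i * g_i(x) = 0 for all i): OK

Verdict: the first failing condition is dual_feasibility -> dual.

dual


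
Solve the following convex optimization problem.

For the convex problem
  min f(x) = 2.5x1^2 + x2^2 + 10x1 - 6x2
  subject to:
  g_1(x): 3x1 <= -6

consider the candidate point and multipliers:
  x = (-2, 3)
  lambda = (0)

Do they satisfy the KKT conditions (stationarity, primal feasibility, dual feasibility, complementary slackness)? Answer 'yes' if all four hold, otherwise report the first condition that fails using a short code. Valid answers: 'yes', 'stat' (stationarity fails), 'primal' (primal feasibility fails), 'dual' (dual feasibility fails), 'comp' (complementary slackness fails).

Gradient of f: grad f(x) = Q x + c = (0, 0)
Constraint values g_i(x) = a_i^T x - b_i:
  g_1((-2, 3)) = 0
Stationarity residual: grad f(x) + sum_i lambda_i a_i = (0, 0)
  -> stationarity OK
Primal feasibility (all g_i <= 0): OK
Dual feasibility (all lambda_i >= 0): OK
Complementary slackness (lambda_i * g_i(x) = 0 for all i): OK

Verdict: yes, KKT holds.

yes


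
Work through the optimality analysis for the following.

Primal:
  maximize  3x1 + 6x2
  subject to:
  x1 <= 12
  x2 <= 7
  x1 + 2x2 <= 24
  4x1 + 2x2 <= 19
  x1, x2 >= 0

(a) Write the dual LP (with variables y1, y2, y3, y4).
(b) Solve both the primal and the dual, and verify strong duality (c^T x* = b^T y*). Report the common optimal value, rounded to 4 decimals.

The standard primal-dual pair for 'max c^T x s.t. A x <= b, x >= 0' is:
  Dual:  min b^T y  s.t.  A^T y >= c,  y >= 0.

So the dual LP is:
  minimize  12y1 + 7y2 + 24y3 + 19y4
  subject to:
    y1 + y3 + 4y4 >= 3
    y2 + 2y3 + 2y4 >= 6
    y1, y2, y3, y4 >= 0

Solving the primal: x* = (1.25, 7).
  primal value c^T x* = 45.75.
Solving the dual: y* = (0, 4.5, 0, 0.75).
  dual value b^T y* = 45.75.
Strong duality: c^T x* = b^T y*. Confirmed.

45.75


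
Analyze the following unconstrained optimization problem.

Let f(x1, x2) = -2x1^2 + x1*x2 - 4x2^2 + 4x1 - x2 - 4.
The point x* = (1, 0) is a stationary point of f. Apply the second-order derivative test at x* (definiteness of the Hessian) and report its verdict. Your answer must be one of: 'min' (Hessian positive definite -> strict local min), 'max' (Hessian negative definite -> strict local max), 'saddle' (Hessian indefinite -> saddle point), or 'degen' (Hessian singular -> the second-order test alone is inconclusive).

Compute the Hessian H = grad^2 f:
  H = [[-4, 1], [1, -8]]
Verify stationarity: grad f(x*) = H x* + g = (0, 0).
Eigenvalues of H: -8.2361, -3.7639.
Both eigenvalues < 0, so H is negative definite -> x* is a strict local max.

max


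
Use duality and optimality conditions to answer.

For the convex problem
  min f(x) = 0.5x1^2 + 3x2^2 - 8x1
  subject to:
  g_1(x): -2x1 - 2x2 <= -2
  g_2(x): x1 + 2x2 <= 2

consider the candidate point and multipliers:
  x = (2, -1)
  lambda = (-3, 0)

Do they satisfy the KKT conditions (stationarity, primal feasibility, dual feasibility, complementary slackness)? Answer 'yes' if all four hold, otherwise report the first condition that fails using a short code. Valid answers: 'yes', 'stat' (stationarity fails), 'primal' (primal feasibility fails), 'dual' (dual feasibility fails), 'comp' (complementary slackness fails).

Gradient of f: grad f(x) = Q x + c = (-6, -6)
Constraint values g_i(x) = a_i^T x - b_i:
  g_1((2, -1)) = 0
  g_2((2, -1)) = -2
Stationarity residual: grad f(x) + sum_i lambda_i a_i = (0, 0)
  -> stationarity OK
Primal feasibility (all g_i <= 0): OK
Dual feasibility (all lambda_i >= 0): FAILS
Complementary slackness (lambda_i * g_i(x) = 0 for all i): OK

Verdict: the first failing condition is dual_feasibility -> dual.

dual


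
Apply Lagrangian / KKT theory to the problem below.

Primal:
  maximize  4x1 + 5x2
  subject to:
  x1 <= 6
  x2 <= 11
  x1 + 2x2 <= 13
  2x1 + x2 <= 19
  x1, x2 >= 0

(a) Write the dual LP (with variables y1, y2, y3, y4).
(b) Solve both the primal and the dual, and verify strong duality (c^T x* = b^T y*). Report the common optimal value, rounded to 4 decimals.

The standard primal-dual pair for 'max c^T x s.t. A x <= b, x >= 0' is:
  Dual:  min b^T y  s.t.  A^T y >= c,  y >= 0.

So the dual LP is:
  minimize  6y1 + 11y2 + 13y3 + 19y4
  subject to:
    y1 + y3 + 2y4 >= 4
    y2 + 2y3 + y4 >= 5
    y1, y2, y3, y4 >= 0

Solving the primal: x* = (6, 3.5).
  primal value c^T x* = 41.5.
Solving the dual: y* = (1.5, 0, 2.5, 0).
  dual value b^T y* = 41.5.
Strong duality: c^T x* = b^T y*. Confirmed.

41.5


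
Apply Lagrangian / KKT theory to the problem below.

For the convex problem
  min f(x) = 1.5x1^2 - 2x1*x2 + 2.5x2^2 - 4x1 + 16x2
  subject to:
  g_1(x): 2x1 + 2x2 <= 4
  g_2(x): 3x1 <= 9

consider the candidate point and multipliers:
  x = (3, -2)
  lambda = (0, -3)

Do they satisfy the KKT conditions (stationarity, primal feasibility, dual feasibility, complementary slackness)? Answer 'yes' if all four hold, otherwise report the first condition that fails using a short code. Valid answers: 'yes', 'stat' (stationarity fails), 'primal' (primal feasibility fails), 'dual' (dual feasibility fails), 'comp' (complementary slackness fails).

Gradient of f: grad f(x) = Q x + c = (9, 0)
Constraint values g_i(x) = a_i^T x - b_i:
  g_1((3, -2)) = -2
  g_2((3, -2)) = 0
Stationarity residual: grad f(x) + sum_i lambda_i a_i = (0, 0)
  -> stationarity OK
Primal feasibility (all g_i <= 0): OK
Dual feasibility (all lambda_i >= 0): FAILS
Complementary slackness (lambda_i * g_i(x) = 0 for all i): OK

Verdict: the first failing condition is dual_feasibility -> dual.

dual


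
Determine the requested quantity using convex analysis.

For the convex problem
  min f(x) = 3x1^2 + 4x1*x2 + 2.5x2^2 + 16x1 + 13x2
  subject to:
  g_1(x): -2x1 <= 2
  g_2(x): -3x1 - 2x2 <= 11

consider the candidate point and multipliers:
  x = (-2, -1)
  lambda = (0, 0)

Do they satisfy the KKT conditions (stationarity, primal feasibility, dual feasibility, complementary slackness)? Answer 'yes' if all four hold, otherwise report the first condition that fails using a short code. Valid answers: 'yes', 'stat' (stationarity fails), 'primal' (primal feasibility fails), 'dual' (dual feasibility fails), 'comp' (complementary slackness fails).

Gradient of f: grad f(x) = Q x + c = (0, 0)
Constraint values g_i(x) = a_i^T x - b_i:
  g_1((-2, -1)) = 2
  g_2((-2, -1)) = -3
Stationarity residual: grad f(x) + sum_i lambda_i a_i = (0, 0)
  -> stationarity OK
Primal feasibility (all g_i <= 0): FAILS
Dual feasibility (all lambda_i >= 0): OK
Complementary slackness (lambda_i * g_i(x) = 0 for all i): OK

Verdict: the first failing condition is primal_feasibility -> primal.

primal


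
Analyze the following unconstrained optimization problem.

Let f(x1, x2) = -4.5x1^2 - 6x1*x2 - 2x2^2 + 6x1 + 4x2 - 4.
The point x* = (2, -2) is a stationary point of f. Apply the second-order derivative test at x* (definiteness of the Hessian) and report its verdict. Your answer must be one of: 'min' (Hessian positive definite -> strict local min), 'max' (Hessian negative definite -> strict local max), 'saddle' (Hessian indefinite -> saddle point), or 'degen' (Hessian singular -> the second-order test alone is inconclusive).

Compute the Hessian H = grad^2 f:
  H = [[-9, -6], [-6, -4]]
Verify stationarity: grad f(x*) = H x* + g = (0, 0).
Eigenvalues of H: -13, 0.
H has a zero eigenvalue (singular; negative semidefinite but not definite), so H is neither positive definite, negative definite, nor indefinite. The second-order test alone is inconclusive -> degen.
(Indeed, f is constant along the null direction of H through x*, so x* is not a strict local extremum.)

degen


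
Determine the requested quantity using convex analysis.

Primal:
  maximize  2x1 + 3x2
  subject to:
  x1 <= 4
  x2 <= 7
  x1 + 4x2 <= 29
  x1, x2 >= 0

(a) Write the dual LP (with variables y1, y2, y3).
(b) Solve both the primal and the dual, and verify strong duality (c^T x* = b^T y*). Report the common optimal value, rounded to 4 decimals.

The standard primal-dual pair for 'max c^T x s.t. A x <= b, x >= 0' is:
  Dual:  min b^T y  s.t.  A^T y >= c,  y >= 0.

So the dual LP is:
  minimize  4y1 + 7y2 + 29y3
  subject to:
    y1 + y3 >= 2
    y2 + 4y3 >= 3
    y1, y2, y3 >= 0

Solving the primal: x* = (4, 6.25).
  primal value c^T x* = 26.75.
Solving the dual: y* = (1.25, 0, 0.75).
  dual value b^T y* = 26.75.
Strong duality: c^T x* = b^T y*. Confirmed.

26.75


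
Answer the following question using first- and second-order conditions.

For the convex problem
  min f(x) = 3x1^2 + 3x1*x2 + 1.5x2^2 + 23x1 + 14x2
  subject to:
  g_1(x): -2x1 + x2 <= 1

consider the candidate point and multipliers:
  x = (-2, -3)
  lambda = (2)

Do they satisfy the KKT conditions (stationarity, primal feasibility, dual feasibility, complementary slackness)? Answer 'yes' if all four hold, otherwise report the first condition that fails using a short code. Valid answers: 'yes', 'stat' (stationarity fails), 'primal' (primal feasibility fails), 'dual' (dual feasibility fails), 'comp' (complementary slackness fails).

Gradient of f: grad f(x) = Q x + c = (2, -1)
Constraint values g_i(x) = a_i^T x - b_i:
  g_1((-2, -3)) = 0
Stationarity residual: grad f(x) + sum_i lambda_i a_i = (-2, 1)
  -> stationarity FAILS
Primal feasibility (all g_i <= 0): OK
Dual feasibility (all lambda_i >= 0): OK
Complementary slackness (lambda_i * g_i(x) = 0 for all i): OK

Verdict: the first failing condition is stationarity -> stat.

stat


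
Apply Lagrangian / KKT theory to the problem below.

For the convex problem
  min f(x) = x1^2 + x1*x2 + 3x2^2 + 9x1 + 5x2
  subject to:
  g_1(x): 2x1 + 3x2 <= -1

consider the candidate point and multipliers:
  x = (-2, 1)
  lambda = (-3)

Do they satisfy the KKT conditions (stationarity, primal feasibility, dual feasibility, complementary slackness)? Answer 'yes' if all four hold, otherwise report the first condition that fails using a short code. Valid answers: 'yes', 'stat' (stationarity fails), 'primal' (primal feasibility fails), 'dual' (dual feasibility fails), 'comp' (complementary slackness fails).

Gradient of f: grad f(x) = Q x + c = (6, 9)
Constraint values g_i(x) = a_i^T x - b_i:
  g_1((-2, 1)) = 0
Stationarity residual: grad f(x) + sum_i lambda_i a_i = (0, 0)
  -> stationarity OK
Primal feasibility (all g_i <= 0): OK
Dual feasibility (all lambda_i >= 0): FAILS
Complementary slackness (lambda_i * g_i(x) = 0 for all i): OK

Verdict: the first failing condition is dual_feasibility -> dual.

dual


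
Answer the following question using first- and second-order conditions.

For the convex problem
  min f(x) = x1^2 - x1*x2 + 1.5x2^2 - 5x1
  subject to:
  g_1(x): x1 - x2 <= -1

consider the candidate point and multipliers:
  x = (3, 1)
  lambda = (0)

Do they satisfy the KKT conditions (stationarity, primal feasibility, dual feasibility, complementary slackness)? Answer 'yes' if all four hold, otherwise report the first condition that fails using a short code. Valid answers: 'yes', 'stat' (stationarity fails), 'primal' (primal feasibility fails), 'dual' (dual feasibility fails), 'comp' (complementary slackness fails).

Gradient of f: grad f(x) = Q x + c = (0, 0)
Constraint values g_i(x) = a_i^T x - b_i:
  g_1((3, 1)) = 3
Stationarity residual: grad f(x) + sum_i lambda_i a_i = (0, 0)
  -> stationarity OK
Primal feasibility (all g_i <= 0): FAILS
Dual feasibility (all lambda_i >= 0): OK
Complementary slackness (lambda_i * g_i(x) = 0 for all i): OK

Verdict: the first failing condition is primal_feasibility -> primal.

primal


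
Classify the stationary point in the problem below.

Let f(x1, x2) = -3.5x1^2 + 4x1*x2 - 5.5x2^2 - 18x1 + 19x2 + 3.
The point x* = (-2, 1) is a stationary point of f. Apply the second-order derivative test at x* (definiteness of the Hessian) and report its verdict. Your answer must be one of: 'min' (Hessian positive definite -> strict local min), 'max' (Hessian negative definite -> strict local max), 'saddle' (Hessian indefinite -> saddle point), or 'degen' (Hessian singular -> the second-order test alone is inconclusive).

Compute the Hessian H = grad^2 f:
  H = [[-7, 4], [4, -11]]
Verify stationarity: grad f(x*) = H x* + g = (0, 0).
Eigenvalues of H: -13.4721, -4.5279.
Both eigenvalues < 0, so H is negative definite -> x* is a strict local max.

max


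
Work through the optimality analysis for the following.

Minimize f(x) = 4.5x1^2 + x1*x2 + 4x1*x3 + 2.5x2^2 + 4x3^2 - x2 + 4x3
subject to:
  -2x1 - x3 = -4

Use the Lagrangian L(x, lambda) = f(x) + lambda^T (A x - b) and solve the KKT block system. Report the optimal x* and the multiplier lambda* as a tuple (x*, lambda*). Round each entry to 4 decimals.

Form the Lagrangian:
  L(x, lambda) = (1/2) x^T Q x + c^T x + lambda^T (A x - b)
Stationarity (grad_x L = 0): Q x + c + A^T lambda = 0.
Primal feasibility: A x = b.

This gives the KKT block system:
  [ Q   A^T ] [ x     ]   [-c ]
  [ A    0  ] [ lambda ] = [ b ]

Solving the linear system:
  x*      = (2.25, -0.25, -0.5)
  lambda* = (9)
  f(x*)   = 17.125

x* = (2.25, -0.25, -0.5), lambda* = (9)


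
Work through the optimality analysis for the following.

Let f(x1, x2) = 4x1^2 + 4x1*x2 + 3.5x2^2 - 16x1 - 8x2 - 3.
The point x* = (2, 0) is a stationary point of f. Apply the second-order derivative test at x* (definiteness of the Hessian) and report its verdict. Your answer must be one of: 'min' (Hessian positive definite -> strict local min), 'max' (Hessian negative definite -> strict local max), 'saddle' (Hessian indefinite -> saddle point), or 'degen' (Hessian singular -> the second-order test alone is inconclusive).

Compute the Hessian H = grad^2 f:
  H = [[8, 4], [4, 7]]
Verify stationarity: grad f(x*) = H x* + g = (0, 0).
Eigenvalues of H: 3.4689, 11.5311.
Both eigenvalues > 0, so H is positive definite -> x* is a strict local min.

min


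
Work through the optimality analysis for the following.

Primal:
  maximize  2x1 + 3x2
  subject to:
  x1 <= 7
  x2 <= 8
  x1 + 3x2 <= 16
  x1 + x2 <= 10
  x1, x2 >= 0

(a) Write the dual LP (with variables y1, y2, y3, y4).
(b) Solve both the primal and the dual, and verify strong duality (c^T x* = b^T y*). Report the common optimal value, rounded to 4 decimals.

The standard primal-dual pair for 'max c^T x s.t. A x <= b, x >= 0' is:
  Dual:  min b^T y  s.t.  A^T y >= c,  y >= 0.

So the dual LP is:
  minimize  7y1 + 8y2 + 16y3 + 10y4
  subject to:
    y1 + y3 + y4 >= 2
    y2 + 3y3 + y4 >= 3
    y1, y2, y3, y4 >= 0

Solving the primal: x* = (7, 3).
  primal value c^T x* = 23.
Solving the dual: y* = (1, 0, 1, 0).
  dual value b^T y* = 23.
Strong duality: c^T x* = b^T y*. Confirmed.

23


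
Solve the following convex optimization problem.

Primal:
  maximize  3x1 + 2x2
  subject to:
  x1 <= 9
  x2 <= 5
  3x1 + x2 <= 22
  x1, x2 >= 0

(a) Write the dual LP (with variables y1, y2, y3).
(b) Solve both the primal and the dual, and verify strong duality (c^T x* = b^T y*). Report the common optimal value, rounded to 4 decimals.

The standard primal-dual pair for 'max c^T x s.t. A x <= b, x >= 0' is:
  Dual:  min b^T y  s.t.  A^T y >= c,  y >= 0.

So the dual LP is:
  minimize  9y1 + 5y2 + 22y3
  subject to:
    y1 + 3y3 >= 3
    y2 + y3 >= 2
    y1, y2, y3 >= 0

Solving the primal: x* = (5.6667, 5).
  primal value c^T x* = 27.
Solving the dual: y* = (0, 1, 1).
  dual value b^T y* = 27.
Strong duality: c^T x* = b^T y*. Confirmed.

27


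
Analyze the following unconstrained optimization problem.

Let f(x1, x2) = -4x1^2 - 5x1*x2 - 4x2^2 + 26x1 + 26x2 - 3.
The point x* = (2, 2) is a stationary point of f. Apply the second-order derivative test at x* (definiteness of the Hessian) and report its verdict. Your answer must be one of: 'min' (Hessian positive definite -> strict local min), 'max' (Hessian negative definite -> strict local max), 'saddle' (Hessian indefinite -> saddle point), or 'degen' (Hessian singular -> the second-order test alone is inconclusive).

Compute the Hessian H = grad^2 f:
  H = [[-8, -5], [-5, -8]]
Verify stationarity: grad f(x*) = H x* + g = (0, 0).
Eigenvalues of H: -13, -3.
Both eigenvalues < 0, so H is negative definite -> x* is a strict local max.

max


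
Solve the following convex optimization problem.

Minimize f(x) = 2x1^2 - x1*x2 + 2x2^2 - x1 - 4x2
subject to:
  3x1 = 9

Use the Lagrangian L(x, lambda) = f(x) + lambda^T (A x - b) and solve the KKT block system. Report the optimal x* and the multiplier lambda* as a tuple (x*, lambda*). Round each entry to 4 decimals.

Form the Lagrangian:
  L(x, lambda) = (1/2) x^T Q x + c^T x + lambda^T (A x - b)
Stationarity (grad_x L = 0): Q x + c + A^T lambda = 0.
Primal feasibility: A x = b.

This gives the KKT block system:
  [ Q   A^T ] [ x     ]   [-c ]
  [ A    0  ] [ lambda ] = [ b ]

Solving the linear system:
  x*      = (3, 1.75)
  lambda* = (-3.0833)
  f(x*)   = 8.875

x* = (3, 1.75), lambda* = (-3.0833)


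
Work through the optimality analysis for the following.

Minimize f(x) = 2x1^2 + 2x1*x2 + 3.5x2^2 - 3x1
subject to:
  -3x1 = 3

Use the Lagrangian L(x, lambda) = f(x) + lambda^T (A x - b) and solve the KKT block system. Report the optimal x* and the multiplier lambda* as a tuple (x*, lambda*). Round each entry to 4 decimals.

Form the Lagrangian:
  L(x, lambda) = (1/2) x^T Q x + c^T x + lambda^T (A x - b)
Stationarity (grad_x L = 0): Q x + c + A^T lambda = 0.
Primal feasibility: A x = b.

This gives the KKT block system:
  [ Q   A^T ] [ x     ]   [-c ]
  [ A    0  ] [ lambda ] = [ b ]

Solving the linear system:
  x*      = (-1, 0.2857)
  lambda* = (-2.1429)
  f(x*)   = 4.7143

x* = (-1, 0.2857), lambda* = (-2.1429)


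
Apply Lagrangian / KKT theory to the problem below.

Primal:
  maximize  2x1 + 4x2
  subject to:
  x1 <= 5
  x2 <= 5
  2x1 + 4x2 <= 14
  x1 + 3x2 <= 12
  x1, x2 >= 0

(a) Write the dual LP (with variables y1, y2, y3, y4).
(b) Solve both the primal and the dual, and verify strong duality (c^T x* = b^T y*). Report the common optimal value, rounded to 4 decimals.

The standard primal-dual pair for 'max c^T x s.t. A x <= b, x >= 0' is:
  Dual:  min b^T y  s.t.  A^T y >= c,  y >= 0.

So the dual LP is:
  minimize  5y1 + 5y2 + 14y3 + 12y4
  subject to:
    y1 + 2y3 + y4 >= 2
    y2 + 4y3 + 3y4 >= 4
    y1, y2, y3, y4 >= 0

Solving the primal: x* = (5, 1).
  primal value c^T x* = 14.
Solving the dual: y* = (0, 0, 1, 0).
  dual value b^T y* = 14.
Strong duality: c^T x* = b^T y*. Confirmed.

14


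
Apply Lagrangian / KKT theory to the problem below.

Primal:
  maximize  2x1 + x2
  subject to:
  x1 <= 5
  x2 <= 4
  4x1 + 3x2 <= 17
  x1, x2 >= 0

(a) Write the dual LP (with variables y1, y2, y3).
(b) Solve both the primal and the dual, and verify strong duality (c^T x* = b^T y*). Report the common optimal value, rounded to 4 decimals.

The standard primal-dual pair for 'max c^T x s.t. A x <= b, x >= 0' is:
  Dual:  min b^T y  s.t.  A^T y >= c,  y >= 0.

So the dual LP is:
  minimize  5y1 + 4y2 + 17y3
  subject to:
    y1 + 4y3 >= 2
    y2 + 3y3 >= 1
    y1, y2, y3 >= 0

Solving the primal: x* = (4.25, 0).
  primal value c^T x* = 8.5.
Solving the dual: y* = (0, 0, 0.5).
  dual value b^T y* = 8.5.
Strong duality: c^T x* = b^T y*. Confirmed.

8.5


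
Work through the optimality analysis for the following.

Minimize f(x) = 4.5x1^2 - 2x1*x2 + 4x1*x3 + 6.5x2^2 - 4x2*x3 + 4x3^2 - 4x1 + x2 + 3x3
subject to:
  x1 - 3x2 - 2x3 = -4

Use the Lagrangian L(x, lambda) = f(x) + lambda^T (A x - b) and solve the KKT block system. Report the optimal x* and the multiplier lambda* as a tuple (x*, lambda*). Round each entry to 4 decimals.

Form the Lagrangian:
  L(x, lambda) = (1/2) x^T Q x + c^T x + lambda^T (A x - b)
Stationarity (grad_x L = 0): Q x + c + A^T lambda = 0.
Primal feasibility: A x = b.

This gives the KKT block system:
  [ Q   A^T ] [ x     ]   [-c ]
  [ A    0  ] [ lambda ] = [ b ]

Solving the linear system:
  x*      = (-0.0321, 0.8136, 0.7635)
  lambda* = (2.8625)
  f(x*)   = 7.3413

x* = (-0.0321, 0.8136, 0.7635), lambda* = (2.8625)


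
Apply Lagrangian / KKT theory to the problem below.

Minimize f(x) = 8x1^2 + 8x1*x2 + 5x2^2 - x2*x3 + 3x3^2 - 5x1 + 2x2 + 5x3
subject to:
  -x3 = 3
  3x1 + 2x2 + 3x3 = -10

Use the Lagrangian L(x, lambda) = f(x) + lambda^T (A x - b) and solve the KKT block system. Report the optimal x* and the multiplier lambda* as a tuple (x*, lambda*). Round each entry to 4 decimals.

Form the Lagrangian:
  L(x, lambda) = (1/2) x^T Q x + c^T x + lambda^T (A x - b)
Stationarity (grad_x L = 0): Q x + c + A^T lambda = 0.
Primal feasibility: A x = b.

This gives the KKT block system:
  [ Q   A^T ] [ x     ]   [-c ]
  [ A    0  ] [ lambda ] = [ b ]

Solving the linear system:
  x*      = (0.6207, -1.431, -3)
  lambda* = (-5.0517, 2.1724)
  f(x*)   = 7.9569

x* = (0.6207, -1.431, -3), lambda* = (-5.0517, 2.1724)


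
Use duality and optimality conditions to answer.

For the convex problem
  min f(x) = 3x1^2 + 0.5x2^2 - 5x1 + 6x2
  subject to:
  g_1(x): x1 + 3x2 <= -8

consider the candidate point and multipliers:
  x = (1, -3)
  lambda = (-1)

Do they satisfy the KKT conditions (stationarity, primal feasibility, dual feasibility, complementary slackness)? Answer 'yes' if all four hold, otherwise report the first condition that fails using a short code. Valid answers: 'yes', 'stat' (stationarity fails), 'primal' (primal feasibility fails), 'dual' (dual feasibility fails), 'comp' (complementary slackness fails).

Gradient of f: grad f(x) = Q x + c = (1, 3)
Constraint values g_i(x) = a_i^T x - b_i:
  g_1((1, -3)) = 0
Stationarity residual: grad f(x) + sum_i lambda_i a_i = (0, 0)
  -> stationarity OK
Primal feasibility (all g_i <= 0): OK
Dual feasibility (all lambda_i >= 0): FAILS
Complementary slackness (lambda_i * g_i(x) = 0 for all i): OK

Verdict: the first failing condition is dual_feasibility -> dual.

dual


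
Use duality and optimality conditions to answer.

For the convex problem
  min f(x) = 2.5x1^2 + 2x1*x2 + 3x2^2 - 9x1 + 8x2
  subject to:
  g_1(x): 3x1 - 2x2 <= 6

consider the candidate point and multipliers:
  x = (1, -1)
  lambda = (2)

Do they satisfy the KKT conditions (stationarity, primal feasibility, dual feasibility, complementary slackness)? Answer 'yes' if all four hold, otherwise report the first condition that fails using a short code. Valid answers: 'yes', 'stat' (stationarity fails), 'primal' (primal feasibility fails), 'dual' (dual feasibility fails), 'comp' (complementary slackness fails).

Gradient of f: grad f(x) = Q x + c = (-6, 4)
Constraint values g_i(x) = a_i^T x - b_i:
  g_1((1, -1)) = -1
Stationarity residual: grad f(x) + sum_i lambda_i a_i = (0, 0)
  -> stationarity OK
Primal feasibility (all g_i <= 0): OK
Dual feasibility (all lambda_i >= 0): OK
Complementary slackness (lambda_i * g_i(x) = 0 for all i): FAILS

Verdict: the first failing condition is complementary_slackness -> comp.

comp


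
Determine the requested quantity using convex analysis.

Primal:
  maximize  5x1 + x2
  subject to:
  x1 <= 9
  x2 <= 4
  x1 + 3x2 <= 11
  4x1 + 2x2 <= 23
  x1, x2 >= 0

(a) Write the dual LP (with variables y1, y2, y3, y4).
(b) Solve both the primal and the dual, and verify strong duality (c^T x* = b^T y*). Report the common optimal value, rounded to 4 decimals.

The standard primal-dual pair for 'max c^T x s.t. A x <= b, x >= 0' is:
  Dual:  min b^T y  s.t.  A^T y >= c,  y >= 0.

So the dual LP is:
  minimize  9y1 + 4y2 + 11y3 + 23y4
  subject to:
    y1 + y3 + 4y4 >= 5
    y2 + 3y3 + 2y4 >= 1
    y1, y2, y3, y4 >= 0

Solving the primal: x* = (5.75, 0).
  primal value c^T x* = 28.75.
Solving the dual: y* = (0, 0, 0, 1.25).
  dual value b^T y* = 28.75.
Strong duality: c^T x* = b^T y*. Confirmed.

28.75


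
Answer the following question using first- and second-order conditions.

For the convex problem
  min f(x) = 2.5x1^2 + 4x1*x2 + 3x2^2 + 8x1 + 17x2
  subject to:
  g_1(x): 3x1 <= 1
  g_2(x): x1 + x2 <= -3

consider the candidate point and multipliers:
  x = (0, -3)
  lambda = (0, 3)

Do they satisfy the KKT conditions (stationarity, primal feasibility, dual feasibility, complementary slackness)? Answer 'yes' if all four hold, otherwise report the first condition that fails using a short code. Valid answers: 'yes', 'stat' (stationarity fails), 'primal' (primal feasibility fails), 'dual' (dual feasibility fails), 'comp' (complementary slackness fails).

Gradient of f: grad f(x) = Q x + c = (-4, -1)
Constraint values g_i(x) = a_i^T x - b_i:
  g_1((0, -3)) = -1
  g_2((0, -3)) = 0
Stationarity residual: grad f(x) + sum_i lambda_i a_i = (-1, 2)
  -> stationarity FAILS
Primal feasibility (all g_i <= 0): OK
Dual feasibility (all lambda_i >= 0): OK
Complementary slackness (lambda_i * g_i(x) = 0 for all i): OK

Verdict: the first failing condition is stationarity -> stat.

stat


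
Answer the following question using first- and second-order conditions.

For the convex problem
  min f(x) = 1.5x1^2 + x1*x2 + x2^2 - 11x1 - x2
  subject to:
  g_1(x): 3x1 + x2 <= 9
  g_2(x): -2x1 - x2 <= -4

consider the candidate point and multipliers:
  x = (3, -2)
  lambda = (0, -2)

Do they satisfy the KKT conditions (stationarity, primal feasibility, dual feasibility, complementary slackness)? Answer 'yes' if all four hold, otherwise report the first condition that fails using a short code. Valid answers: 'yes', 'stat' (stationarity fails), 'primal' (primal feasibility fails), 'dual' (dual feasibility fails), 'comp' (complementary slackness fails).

Gradient of f: grad f(x) = Q x + c = (-4, -2)
Constraint values g_i(x) = a_i^T x - b_i:
  g_1((3, -2)) = -2
  g_2((3, -2)) = 0
Stationarity residual: grad f(x) + sum_i lambda_i a_i = (0, 0)
  -> stationarity OK
Primal feasibility (all g_i <= 0): OK
Dual feasibility (all lambda_i >= 0): FAILS
Complementary slackness (lambda_i * g_i(x) = 0 for all i): OK

Verdict: the first failing condition is dual_feasibility -> dual.

dual


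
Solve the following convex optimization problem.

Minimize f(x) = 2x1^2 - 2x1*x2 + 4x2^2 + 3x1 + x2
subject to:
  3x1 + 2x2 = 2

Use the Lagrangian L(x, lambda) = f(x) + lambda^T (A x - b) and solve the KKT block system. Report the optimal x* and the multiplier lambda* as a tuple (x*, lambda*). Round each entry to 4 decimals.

Form the Lagrangian:
  L(x, lambda) = (1/2) x^T Q x + c^T x + lambda^T (A x - b)
Stationarity (grad_x L = 0): Q x + c + A^T lambda = 0.
Primal feasibility: A x = b.

This gives the KKT block system:
  [ Q   A^T ] [ x     ]   [-c ]
  [ A    0  ] [ lambda ] = [ b ]

Solving the linear system:
  x*      = (0.4464, 0.3304)
  lambda* = (-1.375)
  f(x*)   = 2.2098

x* = (0.4464, 0.3304), lambda* = (-1.375)


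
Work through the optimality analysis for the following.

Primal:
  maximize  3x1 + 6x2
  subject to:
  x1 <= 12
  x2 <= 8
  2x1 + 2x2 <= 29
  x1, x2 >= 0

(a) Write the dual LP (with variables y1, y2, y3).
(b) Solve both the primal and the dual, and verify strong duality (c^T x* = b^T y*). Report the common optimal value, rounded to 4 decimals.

The standard primal-dual pair for 'max c^T x s.t. A x <= b, x >= 0' is:
  Dual:  min b^T y  s.t.  A^T y >= c,  y >= 0.

So the dual LP is:
  minimize  12y1 + 8y2 + 29y3
  subject to:
    y1 + 2y3 >= 3
    y2 + 2y3 >= 6
    y1, y2, y3 >= 0

Solving the primal: x* = (6.5, 8).
  primal value c^T x* = 67.5.
Solving the dual: y* = (0, 3, 1.5).
  dual value b^T y* = 67.5.
Strong duality: c^T x* = b^T y*. Confirmed.

67.5


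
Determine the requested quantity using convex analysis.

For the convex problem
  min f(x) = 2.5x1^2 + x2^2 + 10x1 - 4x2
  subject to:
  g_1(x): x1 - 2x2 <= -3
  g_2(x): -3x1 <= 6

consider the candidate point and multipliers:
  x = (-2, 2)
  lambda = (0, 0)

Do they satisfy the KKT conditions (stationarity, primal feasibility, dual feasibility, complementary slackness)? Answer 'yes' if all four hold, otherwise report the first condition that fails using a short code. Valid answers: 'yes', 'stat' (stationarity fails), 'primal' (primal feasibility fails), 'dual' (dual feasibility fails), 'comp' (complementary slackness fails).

Gradient of f: grad f(x) = Q x + c = (0, 0)
Constraint values g_i(x) = a_i^T x - b_i:
  g_1((-2, 2)) = -3
  g_2((-2, 2)) = 0
Stationarity residual: grad f(x) + sum_i lambda_i a_i = (0, 0)
  -> stationarity OK
Primal feasibility (all g_i <= 0): OK
Dual feasibility (all lambda_i >= 0): OK
Complementary slackness (lambda_i * g_i(x) = 0 for all i): OK

Verdict: yes, KKT holds.

yes


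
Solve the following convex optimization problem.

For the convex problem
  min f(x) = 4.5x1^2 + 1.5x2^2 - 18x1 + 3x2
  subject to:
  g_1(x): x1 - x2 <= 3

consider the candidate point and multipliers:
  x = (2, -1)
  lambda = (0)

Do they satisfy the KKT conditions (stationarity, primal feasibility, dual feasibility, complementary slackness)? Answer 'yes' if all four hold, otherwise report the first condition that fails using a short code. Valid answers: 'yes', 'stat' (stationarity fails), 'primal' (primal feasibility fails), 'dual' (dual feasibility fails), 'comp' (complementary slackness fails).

Gradient of f: grad f(x) = Q x + c = (0, 0)
Constraint values g_i(x) = a_i^T x - b_i:
  g_1((2, -1)) = 0
Stationarity residual: grad f(x) + sum_i lambda_i a_i = (0, 0)
  -> stationarity OK
Primal feasibility (all g_i <= 0): OK
Dual feasibility (all lambda_i >= 0): OK
Complementary slackness (lambda_i * g_i(x) = 0 for all i): OK

Verdict: yes, KKT holds.

yes


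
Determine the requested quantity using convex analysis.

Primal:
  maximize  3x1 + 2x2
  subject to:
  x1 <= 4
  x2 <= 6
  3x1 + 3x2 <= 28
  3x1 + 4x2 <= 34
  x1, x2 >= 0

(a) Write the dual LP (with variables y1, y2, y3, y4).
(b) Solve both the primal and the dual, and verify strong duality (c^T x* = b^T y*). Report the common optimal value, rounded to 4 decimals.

The standard primal-dual pair for 'max c^T x s.t. A x <= b, x >= 0' is:
  Dual:  min b^T y  s.t.  A^T y >= c,  y >= 0.

So the dual LP is:
  minimize  4y1 + 6y2 + 28y3 + 34y4
  subject to:
    y1 + 3y3 + 3y4 >= 3
    y2 + 3y3 + 4y4 >= 2
    y1, y2, y3, y4 >= 0

Solving the primal: x* = (4, 5.3333).
  primal value c^T x* = 22.6667.
Solving the dual: y* = (1, 0, 0.6667, 0).
  dual value b^T y* = 22.6667.
Strong duality: c^T x* = b^T y*. Confirmed.

22.6667


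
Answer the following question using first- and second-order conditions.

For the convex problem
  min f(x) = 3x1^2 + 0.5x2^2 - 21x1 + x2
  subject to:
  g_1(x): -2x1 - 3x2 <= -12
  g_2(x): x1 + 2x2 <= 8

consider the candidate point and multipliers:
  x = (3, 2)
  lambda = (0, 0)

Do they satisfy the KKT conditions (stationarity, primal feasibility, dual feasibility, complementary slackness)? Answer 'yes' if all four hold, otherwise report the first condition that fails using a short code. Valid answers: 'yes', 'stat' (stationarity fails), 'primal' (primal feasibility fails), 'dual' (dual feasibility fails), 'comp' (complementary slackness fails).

Gradient of f: grad f(x) = Q x + c = (-3, 3)
Constraint values g_i(x) = a_i^T x - b_i:
  g_1((3, 2)) = 0
  g_2((3, 2)) = -1
Stationarity residual: grad f(x) + sum_i lambda_i a_i = (-3, 3)
  -> stationarity FAILS
Primal feasibility (all g_i <= 0): OK
Dual feasibility (all lambda_i >= 0): OK
Complementary slackness (lambda_i * g_i(x) = 0 for all i): OK

Verdict: the first failing condition is stationarity -> stat.

stat


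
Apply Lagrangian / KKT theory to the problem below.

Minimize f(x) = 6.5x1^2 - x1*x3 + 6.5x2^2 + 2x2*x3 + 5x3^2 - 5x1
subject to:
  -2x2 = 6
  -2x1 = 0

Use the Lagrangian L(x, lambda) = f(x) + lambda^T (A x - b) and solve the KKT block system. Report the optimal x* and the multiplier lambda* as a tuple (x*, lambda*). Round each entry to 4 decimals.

Form the Lagrangian:
  L(x, lambda) = (1/2) x^T Q x + c^T x + lambda^T (A x - b)
Stationarity (grad_x L = 0): Q x + c + A^T lambda = 0.
Primal feasibility: A x = b.

This gives the KKT block system:
  [ Q   A^T ] [ x     ]   [-c ]
  [ A    0  ] [ lambda ] = [ b ]

Solving the linear system:
  x*      = (0, -3, 0.6)
  lambda* = (-18.9, -2.8)
  f(x*)   = 56.7

x* = (0, -3, 0.6), lambda* = (-18.9, -2.8)


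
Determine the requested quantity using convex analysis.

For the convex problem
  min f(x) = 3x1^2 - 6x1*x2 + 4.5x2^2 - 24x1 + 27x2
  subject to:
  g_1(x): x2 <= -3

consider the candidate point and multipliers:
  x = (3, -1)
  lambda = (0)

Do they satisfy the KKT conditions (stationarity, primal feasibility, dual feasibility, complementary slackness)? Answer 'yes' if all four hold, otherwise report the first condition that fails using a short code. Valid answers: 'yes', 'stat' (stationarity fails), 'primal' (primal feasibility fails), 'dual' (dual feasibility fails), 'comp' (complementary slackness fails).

Gradient of f: grad f(x) = Q x + c = (0, 0)
Constraint values g_i(x) = a_i^T x - b_i:
  g_1((3, -1)) = 2
Stationarity residual: grad f(x) + sum_i lambda_i a_i = (0, 0)
  -> stationarity OK
Primal feasibility (all g_i <= 0): FAILS
Dual feasibility (all lambda_i >= 0): OK
Complementary slackness (lambda_i * g_i(x) = 0 for all i): OK

Verdict: the first failing condition is primal_feasibility -> primal.

primal


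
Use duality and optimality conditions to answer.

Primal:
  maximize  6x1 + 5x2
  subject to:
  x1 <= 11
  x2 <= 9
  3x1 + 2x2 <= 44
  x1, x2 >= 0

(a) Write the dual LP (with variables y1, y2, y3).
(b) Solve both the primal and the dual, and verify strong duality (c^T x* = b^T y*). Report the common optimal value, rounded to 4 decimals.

The standard primal-dual pair for 'max c^T x s.t. A x <= b, x >= 0' is:
  Dual:  min b^T y  s.t.  A^T y >= c,  y >= 0.

So the dual LP is:
  minimize  11y1 + 9y2 + 44y3
  subject to:
    y1 + 3y3 >= 6
    y2 + 2y3 >= 5
    y1, y2, y3 >= 0

Solving the primal: x* = (8.6667, 9).
  primal value c^T x* = 97.
Solving the dual: y* = (0, 1, 2).
  dual value b^T y* = 97.
Strong duality: c^T x* = b^T y*. Confirmed.

97


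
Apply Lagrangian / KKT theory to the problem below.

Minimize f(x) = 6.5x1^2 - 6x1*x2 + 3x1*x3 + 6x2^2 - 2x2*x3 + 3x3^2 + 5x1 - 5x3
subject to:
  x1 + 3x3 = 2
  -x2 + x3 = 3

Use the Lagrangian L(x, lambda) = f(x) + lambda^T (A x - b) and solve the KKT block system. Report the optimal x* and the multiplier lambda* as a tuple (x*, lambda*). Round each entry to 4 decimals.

Form the Lagrangian:
  L(x, lambda) = (1/2) x^T Q x + c^T x + lambda^T (A x - b)
Stationarity (grad_x L = 0): Q x + c + A^T lambda = 0.
Primal feasibility: A x = b.

This gives the KKT block system:
  [ Q   A^T ] [ x     ]   [-c ]
  [ A    0  ] [ lambda ] = [ b ]

Solving the linear system:
  x*      = (-1.7852, -1.7383, 1.2617)
  lambda* = (3.9933, -12.6711)
  f(x*)   = 7.396

x* = (-1.7852, -1.7383, 1.2617), lambda* = (3.9933, -12.6711)


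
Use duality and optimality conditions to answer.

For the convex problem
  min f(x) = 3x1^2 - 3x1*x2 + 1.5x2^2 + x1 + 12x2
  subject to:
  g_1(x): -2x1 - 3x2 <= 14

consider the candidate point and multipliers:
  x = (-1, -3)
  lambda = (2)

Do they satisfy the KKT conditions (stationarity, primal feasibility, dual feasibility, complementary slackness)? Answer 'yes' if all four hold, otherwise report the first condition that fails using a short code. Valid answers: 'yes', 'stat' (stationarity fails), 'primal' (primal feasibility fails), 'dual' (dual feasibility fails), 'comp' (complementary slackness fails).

Gradient of f: grad f(x) = Q x + c = (4, 6)
Constraint values g_i(x) = a_i^T x - b_i:
  g_1((-1, -3)) = -3
Stationarity residual: grad f(x) + sum_i lambda_i a_i = (0, 0)
  -> stationarity OK
Primal feasibility (all g_i <= 0): OK
Dual feasibility (all lambda_i >= 0): OK
Complementary slackness (lambda_i * g_i(x) = 0 for all i): FAILS

Verdict: the first failing condition is complementary_slackness -> comp.

comp
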